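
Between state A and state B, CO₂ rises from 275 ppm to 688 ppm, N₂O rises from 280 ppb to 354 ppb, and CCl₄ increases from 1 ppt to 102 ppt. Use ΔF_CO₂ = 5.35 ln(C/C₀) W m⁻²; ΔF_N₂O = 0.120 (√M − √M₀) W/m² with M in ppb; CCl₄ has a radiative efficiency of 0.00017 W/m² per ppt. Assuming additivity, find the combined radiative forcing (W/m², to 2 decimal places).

ΔF = 5.17 W/m²

CO₂: 5.35 × ln(688/275) = 5.35 × ln(2.50182) = 5.35 × 0.91702 = 4.9061 W/m².
N₂O: 0.120 × (√354 − √280) = 0.120 × (18.8149 − 16.7332) = 0.120 × 2.0817 = 0.2498 W/m².
CCl₄: ΔF = 0.00017 × (102 − 1) = 0.00017 × 101 = 0.0172 W/m².
Total ΔF = 4.9061 + 0.2498 + 0.0172 = 5.1731 W/m².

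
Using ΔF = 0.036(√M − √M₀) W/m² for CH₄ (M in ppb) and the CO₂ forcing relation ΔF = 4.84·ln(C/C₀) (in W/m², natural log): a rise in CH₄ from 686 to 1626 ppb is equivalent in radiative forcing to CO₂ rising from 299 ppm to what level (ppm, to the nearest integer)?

CH₄ forcing: 0.036 × (√1626 − √686) = 0.036 × (40.3237 − 26.1916) = 0.036 × 14.1321 = 0.50876 W/m².
Set 4.84 ln(C/299) = 0.50876: ln(C/299) = 0.50876/4.84 = 0.10512, so C = 299 × e^0.10512 = 299 × 1.11084 = 332.14 ppm.

C ≈ 332 ppm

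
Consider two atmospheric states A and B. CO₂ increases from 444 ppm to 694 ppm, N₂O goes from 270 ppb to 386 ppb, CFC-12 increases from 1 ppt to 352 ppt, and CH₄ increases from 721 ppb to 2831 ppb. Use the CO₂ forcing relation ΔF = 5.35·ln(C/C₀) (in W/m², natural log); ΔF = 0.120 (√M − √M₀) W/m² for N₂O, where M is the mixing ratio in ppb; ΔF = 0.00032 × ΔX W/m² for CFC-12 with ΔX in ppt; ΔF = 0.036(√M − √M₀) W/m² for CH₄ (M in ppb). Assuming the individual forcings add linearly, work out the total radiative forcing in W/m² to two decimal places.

CO₂: 5.35 × ln(694/444) = 5.35 × ln(1.56306) = 5.35 × 0.44665 = 2.3896 W/m².
N₂O: 0.120 × (√386 − √270) = 0.120 × (19.6469 − 16.4317) = 0.120 × 3.2152 = 0.3858 W/m².
CFC-12: ΔF = 0.00032 × (352 − 1) = 0.00032 × 351 = 0.1123 W/m².
CH₄: 0.036 × (√2831 − √721) = 0.036 × (53.2071 − 26.8514) = 0.036 × 26.3557 = 0.9488 W/m².
Total ΔF = 2.3896 + 0.3858 + 0.1123 + 0.9488 = 3.8365 W/m².

ΔF = 3.84 W/m²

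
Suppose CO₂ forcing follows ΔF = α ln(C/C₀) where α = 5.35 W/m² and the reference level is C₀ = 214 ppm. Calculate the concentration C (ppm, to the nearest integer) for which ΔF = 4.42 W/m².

Set 5.35 ln(C/214) = 4.42, so ln(C/214) = 4.42/5.35 = 0.82617.
Then C/214 = e^0.82617 = 2.28455, giving C = 214 × 2.28455 = 488.89 ppm.

C ≈ 489 ppm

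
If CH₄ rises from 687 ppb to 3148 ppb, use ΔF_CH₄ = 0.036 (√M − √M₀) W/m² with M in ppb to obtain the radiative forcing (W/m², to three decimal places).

CH₄: 0.036 × (√3148 − √687) = 0.036 × (56.1070 − 26.2107) = 0.036 × 29.8963 = 1.0763 W/m².

ΔF = 1.076 W/m²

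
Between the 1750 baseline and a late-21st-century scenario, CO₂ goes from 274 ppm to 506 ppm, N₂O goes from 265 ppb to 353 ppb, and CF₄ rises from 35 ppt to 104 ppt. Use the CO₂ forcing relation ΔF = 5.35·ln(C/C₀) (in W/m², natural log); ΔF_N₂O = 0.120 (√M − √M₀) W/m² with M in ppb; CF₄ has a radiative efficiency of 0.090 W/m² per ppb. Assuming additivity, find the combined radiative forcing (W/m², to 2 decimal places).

CO₂: 5.35 × ln(506/274) = 5.35 × ln(1.84672) = 5.35 × 0.61341 = 3.2817 W/m².
N₂O: 0.120 × (√353 − √265) = 0.120 × (18.7883 − 16.2788) = 0.120 × 2.5095 = 0.3011 W/m².
CF₄: Δ = 104 − 35 = 69 ppt = 0.069 ppb; ΔF = 0.090 × 0.069 = 0.0062 W/m².
Total ΔF = 3.2817 + 0.3011 + 0.0062 = 3.5890 W/m².

ΔF = 3.59 W/m²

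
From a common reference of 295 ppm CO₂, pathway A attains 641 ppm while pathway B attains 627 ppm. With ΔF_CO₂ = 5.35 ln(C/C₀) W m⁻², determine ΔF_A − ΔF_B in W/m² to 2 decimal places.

ΔF_A − ΔF_B = 0.12 W/m²

ΔF_A = 5.35 ln(641/295) = 5.35 × 0.77605 = 4.1519 W/m².
ΔF_B = 5.35 ln(627/295) = 5.35 × 0.75397 = 4.0337 W/m².
Difference: 4.1519 − 4.0337 = 0.1182 W/m².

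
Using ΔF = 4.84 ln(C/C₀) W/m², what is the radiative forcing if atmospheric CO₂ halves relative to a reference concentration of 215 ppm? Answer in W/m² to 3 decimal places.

ΔF = 4.84 × ln(0.5) = 4.84 × -0.69315 = -3.3548 W/m².

ΔF = -3.355 W/m²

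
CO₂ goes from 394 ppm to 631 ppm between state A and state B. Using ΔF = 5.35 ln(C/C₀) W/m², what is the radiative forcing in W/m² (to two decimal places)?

CO₂: 5.35 × ln(631/394) = 5.35 × ln(1.60152) = 5.35 × 0.47095 = 2.5196 W/m².

ΔF = 2.52 W/m²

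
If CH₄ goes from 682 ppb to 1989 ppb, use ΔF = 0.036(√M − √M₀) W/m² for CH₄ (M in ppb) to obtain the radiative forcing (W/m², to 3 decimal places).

CH₄: 0.036 × (√1989 − √682) = 0.036 × (44.5982 − 26.1151) = 0.036 × 18.4831 = 0.6654 W/m².

ΔF = 0.665 W/m²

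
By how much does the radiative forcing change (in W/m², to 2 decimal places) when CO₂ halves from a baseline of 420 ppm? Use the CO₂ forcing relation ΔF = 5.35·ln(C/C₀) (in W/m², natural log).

ΔF = -3.71 W/m²

Because the forcing depends only on the ratio C/C₀, the initial concentration does not enter.
ΔF = 5.35 × ln(0.5) = 5.35 × -0.69315 = -3.7084 W/m².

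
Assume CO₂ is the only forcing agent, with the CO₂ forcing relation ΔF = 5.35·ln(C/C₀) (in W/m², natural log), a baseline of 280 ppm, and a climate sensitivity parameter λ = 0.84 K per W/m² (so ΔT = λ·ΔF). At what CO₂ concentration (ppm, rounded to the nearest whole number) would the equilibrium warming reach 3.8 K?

Required forcing: ΔF = ΔT/λ = 3.8/0.84 = 4.5238 W/m².
Then ln(C/280) = ΔF/5.35 = 4.5238/5.35 = 0.84557.
So C = 280 × e^0.84557 = 280 × 2.32931 = 652.21 ppm.

C ≈ 652 ppm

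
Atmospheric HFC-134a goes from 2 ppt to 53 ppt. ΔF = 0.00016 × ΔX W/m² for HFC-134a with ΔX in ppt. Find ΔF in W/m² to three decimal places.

ΔF = 0.008 W/m²

HFC-134a: ΔF = 0.00016 × (53 − 2) = 0.00016 × 51 = 0.0082 W/m².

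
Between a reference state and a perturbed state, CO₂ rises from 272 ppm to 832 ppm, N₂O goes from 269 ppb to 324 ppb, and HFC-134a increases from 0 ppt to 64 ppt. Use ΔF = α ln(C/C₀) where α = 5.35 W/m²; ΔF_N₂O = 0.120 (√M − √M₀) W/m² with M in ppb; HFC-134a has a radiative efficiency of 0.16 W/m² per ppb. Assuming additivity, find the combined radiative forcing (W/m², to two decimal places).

ΔF = 6.18 W/m²

CO₂: 5.35 × ln(832/272) = 5.35 × ln(3.05882) = 5.35 × 1.11803 = 5.9815 W/m².
N₂O: 0.120 × (√324 − √269) = 0.120 × (18.0000 − 16.4012) = 0.120 × 1.5988 = 0.1919 W/m².
HFC-134a: Δ = 64 − 0 = 64 ppt = 0.064 ppb; ΔF = 0.16 × 0.064 = 0.0102 W/m².
Total ΔF = 5.9815 + 0.1919 + 0.0102 = 6.1836 W/m².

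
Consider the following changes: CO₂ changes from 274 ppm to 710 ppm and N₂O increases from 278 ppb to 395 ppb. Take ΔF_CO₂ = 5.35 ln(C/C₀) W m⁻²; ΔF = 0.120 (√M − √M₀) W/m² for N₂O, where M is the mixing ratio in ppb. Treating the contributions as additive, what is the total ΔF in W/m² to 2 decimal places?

CO₂: 5.35 × ln(710/274) = 5.35 × ln(2.59124) = 5.35 × 0.95214 = 5.0939 W/m².
N₂O: 0.120 × (√395 − √278) = 0.120 × (19.8746 − 16.6733) = 0.120 × 3.2013 = 0.3842 W/m².
Total ΔF = 5.0939 + 0.3842 = 5.4781 W/m².

ΔF = 5.48 W/m²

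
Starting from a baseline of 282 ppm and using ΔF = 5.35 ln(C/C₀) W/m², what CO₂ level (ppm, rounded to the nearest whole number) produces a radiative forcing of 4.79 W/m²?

Set 5.35 ln(C/282) = 4.79, so ln(C/282) = 4.79/5.35 = 0.89533.
Then C/282 = e^0.89533 = 2.44814, giving C = 282 × 2.44814 = 690.38 ppm.

C ≈ 690 ppm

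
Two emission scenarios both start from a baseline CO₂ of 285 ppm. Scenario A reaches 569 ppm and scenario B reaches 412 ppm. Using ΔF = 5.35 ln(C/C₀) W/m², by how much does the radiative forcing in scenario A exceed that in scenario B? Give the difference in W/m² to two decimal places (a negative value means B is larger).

ΔF_A − ΔF_B = 1.73 W/m²

ΔF_A = 5.35 ln(569/285) = 5.35 × 0.69139 = 3.6989 W/m².
ΔF_B = 5.35 ln(412/285) = 5.35 × 0.36853 = 1.9716 W/m².
Difference: 3.6989 − 1.9716 = 1.7273 W/m².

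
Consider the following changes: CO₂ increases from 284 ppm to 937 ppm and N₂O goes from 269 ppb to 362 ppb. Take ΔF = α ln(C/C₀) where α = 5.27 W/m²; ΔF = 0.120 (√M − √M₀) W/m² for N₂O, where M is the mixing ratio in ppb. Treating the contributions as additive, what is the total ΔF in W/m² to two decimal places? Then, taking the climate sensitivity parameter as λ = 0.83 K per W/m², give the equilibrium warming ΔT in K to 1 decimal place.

CO₂: 5.27 × ln(937/284) = 5.27 × ln(3.29930) = 5.27 × 1.19371 = 6.2909 W/m².
N₂O: 0.120 × (√362 − √269) = 0.120 × (19.0263 − 16.4012) = 0.120 × 2.6251 = 0.3150 W/m².
Total ΔF = 6.2909 + 0.3150 = 6.6059 W/m².
ΔT = λ ΔF = 0.83 × 6.61 = 5.4863 K.

ΔF = 6.61 W/m²; ΔT = 5.5 K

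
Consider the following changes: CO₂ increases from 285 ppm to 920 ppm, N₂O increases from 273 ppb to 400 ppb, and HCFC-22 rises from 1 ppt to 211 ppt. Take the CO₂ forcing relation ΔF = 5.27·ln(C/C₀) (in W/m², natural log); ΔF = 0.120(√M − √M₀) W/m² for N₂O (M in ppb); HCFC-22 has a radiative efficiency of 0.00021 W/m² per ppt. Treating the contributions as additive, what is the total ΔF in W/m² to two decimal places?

ΔF = 6.64 W/m²

CO₂: 5.27 × ln(920/285) = 5.27 × ln(3.22807) = 5.27 × 1.17188 = 6.1758 W/m².
N₂O: 0.120 × (√400 − √273) = 0.120 × (20.0000 − 16.5227) = 0.120 × 3.4773 = 0.4173 W/m².
HCFC-22: ΔF = 0.00021 × (211 − 1) = 0.00021 × 210 = 0.0441 W/m².
Total ΔF = 6.1758 + 0.4173 + 0.0441 = 6.6372 W/m².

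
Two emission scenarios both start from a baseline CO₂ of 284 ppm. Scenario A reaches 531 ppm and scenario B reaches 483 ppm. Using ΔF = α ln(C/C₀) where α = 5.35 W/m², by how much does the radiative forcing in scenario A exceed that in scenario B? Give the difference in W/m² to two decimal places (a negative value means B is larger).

ΔF_A − ΔF_B = 0.51 W/m²

ΔF_A = 5.35 ln(531/284) = 5.35 × 0.62579 = 3.3480 W/m².
ΔF_B = 5.35 ln(483/284) = 5.35 × 0.53104 = 2.8411 W/m².
Difference: 3.3480 − 2.8411 = 0.5069 W/m².
(Equivalently, ΔF_A − ΔF_B = 5.35 ln(531/483) = 5.35 × 0.09475 = 0.5069 W/m².)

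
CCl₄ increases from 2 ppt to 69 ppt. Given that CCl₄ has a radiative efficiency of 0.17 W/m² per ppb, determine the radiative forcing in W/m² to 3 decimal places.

ΔF = 0.011 W/m²

CCl₄: Δ = 69 − 2 = 67 ppt = 0.067 ppb; ΔF = 0.17 × 0.067 = 0.0114 W/m².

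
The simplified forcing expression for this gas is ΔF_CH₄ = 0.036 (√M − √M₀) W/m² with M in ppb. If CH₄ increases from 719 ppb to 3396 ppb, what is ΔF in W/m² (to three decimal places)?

CH₄: 0.036 × (√3396 − √719) = 0.036 × (58.2752 − 26.8142) = 0.036 × 31.4610 = 1.1326 W/m².

ΔF = 1.133 W/m²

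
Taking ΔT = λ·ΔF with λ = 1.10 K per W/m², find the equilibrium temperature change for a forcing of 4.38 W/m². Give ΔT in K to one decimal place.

ΔT = 4.8 K

ΔT = λ ΔF = 1.10 × 4.38 = 4.8180 K.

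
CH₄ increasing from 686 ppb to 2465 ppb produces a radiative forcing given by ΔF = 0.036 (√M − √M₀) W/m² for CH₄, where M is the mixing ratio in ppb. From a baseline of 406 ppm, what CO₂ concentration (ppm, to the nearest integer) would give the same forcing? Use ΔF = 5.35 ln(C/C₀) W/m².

C ≈ 475 ppm

CH₄ forcing: 0.036 × (√2465 − √686) = 0.036 × (49.6488 − 26.1916) = 0.036 × 23.4572 = 0.84446 W/m².
Set 5.35 ln(C/406) = 0.84446: ln(C/406) = 0.84446/5.35 = 0.15784, so C = 406 × e^0.15784 = 406 × 1.17098 = 475.42 ppm.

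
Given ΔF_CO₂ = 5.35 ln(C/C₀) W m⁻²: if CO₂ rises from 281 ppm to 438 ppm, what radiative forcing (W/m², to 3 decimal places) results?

ΔF = 2.375 W/m²

CO₂ absorption bands are partially saturated, so forcing scales with the logarithm of the concentration ratio.
CO₂: 5.35 × ln(438/281) = 5.35 × ln(1.55872) = 5.35 × 0.44386 = 2.3747 W/m².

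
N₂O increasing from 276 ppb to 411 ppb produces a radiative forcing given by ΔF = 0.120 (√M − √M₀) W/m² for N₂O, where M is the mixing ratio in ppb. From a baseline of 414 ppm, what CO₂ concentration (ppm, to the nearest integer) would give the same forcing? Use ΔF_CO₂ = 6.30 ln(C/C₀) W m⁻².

C ≈ 444 ppm

N₂O forcing: 0.120 × (√411 − √276) = 0.120 × (20.2731 − 16.6132) = 0.120 × 3.6599 = 0.43919 W/m².
Set 6.30 ln(C/414) = 0.43919: ln(C/414) = 0.43919/6.30 = 0.06971, so C = 414 × e^0.06971 = 414 × 1.07220 = 443.89 ppm.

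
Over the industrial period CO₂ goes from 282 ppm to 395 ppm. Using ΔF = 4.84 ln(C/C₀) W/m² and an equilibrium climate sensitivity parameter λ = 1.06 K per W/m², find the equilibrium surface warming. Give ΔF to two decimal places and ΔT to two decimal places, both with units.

ΔF = 1.63 W/m²; ΔT = 1.73 K

CO₂: 4.84 × ln(395/282) = 4.84 × ln(1.40071) = 4.84 × 0.33698 = 1.6310 W/m².
ΔT = λ ΔF = 1.06 × 1.63 = 1.7278 K.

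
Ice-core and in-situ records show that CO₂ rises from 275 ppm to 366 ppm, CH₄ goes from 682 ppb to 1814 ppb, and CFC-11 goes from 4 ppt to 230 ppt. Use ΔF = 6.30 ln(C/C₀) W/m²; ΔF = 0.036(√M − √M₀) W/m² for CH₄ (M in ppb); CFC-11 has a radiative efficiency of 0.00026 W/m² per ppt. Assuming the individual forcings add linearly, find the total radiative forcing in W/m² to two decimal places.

ΔF = 2.45 W/m²

CO₂: 6.30 × ln(366/275) = 6.30 × ln(1.33091) = 6.30 × 0.28586 = 1.8009 W/m².
CH₄: 0.036 × (√1814 − √682) = 0.036 × (42.5911 − 26.1151) = 0.036 × 16.4760 = 0.5931 W/m².
CFC-11: ΔF = 0.00026 × (230 − 4) = 0.00026 × 226 = 0.0588 W/m².
Total ΔF = 1.8009 + 0.5931 + 0.0588 = 2.4528 W/m².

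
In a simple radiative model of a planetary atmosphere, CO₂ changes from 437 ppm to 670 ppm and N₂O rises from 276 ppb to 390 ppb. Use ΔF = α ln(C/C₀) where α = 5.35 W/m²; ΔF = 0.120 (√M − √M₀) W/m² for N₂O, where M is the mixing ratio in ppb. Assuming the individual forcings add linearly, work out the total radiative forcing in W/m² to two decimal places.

ΔF = 2.66 W/m²

CO₂: 5.35 × ln(670/437) = 5.35 × ln(1.53318) = 5.35 × 0.42734 = 2.2863 W/m².
N₂O: 0.120 × (√390 − √276) = 0.120 × (19.7484 − 16.6132) = 0.120 × 3.1352 = 0.3762 W/m².
Total ΔF = 2.2863 + 0.3762 = 2.6625 W/m².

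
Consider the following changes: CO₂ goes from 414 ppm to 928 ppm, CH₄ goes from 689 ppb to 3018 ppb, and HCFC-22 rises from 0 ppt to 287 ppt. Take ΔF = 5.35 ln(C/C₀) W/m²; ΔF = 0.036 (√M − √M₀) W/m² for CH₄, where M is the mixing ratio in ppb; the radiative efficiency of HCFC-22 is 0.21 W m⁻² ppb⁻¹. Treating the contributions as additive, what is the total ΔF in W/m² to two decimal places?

ΔF = 5.41 W/m²

CO₂: 5.35 × ln(928/414) = 5.35 × ln(2.24155) = 5.35 × 0.80717 = 4.3184 W/m².
CH₄: 0.036 × (√3018 − √689) = 0.036 × (54.9363 − 26.2488) = 0.036 × 28.6875 = 1.0328 W/m².
HCFC-22: Δ = 287 − 0 = 287 ppt = 0.287 ppb; ΔF = 0.21 × 0.287 = 0.0603 W/m².
Total ΔF = 4.3184 + 1.0328 + 0.0603 = 5.4115 W/m².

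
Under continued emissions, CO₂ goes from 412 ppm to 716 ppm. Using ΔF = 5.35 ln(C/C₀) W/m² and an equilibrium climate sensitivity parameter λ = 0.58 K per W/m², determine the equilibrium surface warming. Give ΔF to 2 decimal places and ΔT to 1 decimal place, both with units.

ΔF = 2.96 W/m²; ΔT = 1.7 K

CO₂: 5.35 × ln(716/412) = 5.35 × ln(1.73786) = 5.35 × 0.55265 = 2.9567 W/m².
ΔT = λ ΔF = 0.58 × 2.96 = 1.7168 K.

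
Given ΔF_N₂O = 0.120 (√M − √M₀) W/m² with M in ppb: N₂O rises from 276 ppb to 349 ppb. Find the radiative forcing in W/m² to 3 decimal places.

ΔF = 0.248 W/m²

N₂O: 0.120 × (√349 − √276) = 0.120 × (18.6815 − 16.6132) = 0.120 × 2.0683 = 0.2482 W/m².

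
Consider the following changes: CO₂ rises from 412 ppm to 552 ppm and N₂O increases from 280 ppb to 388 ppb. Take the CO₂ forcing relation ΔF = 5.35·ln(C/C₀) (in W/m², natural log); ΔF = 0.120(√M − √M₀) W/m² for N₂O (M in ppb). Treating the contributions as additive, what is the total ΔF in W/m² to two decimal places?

ΔF = 1.92 W/m²

CO₂: 5.35 × ln(552/412) = 5.35 × ln(1.33981) = 5.35 × 0.29253 = 1.5650 W/m².
N₂O: 0.120 × (√388 − √280) = 0.120 × (19.6977 − 16.7332) = 0.120 × 2.9645 = 0.3557 W/m².
Total ΔF = 1.5650 + 0.3557 = 1.9207 W/m².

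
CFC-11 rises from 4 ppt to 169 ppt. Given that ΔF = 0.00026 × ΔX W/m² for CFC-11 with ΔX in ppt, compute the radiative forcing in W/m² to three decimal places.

CFC-11: ΔF = 0.00026 × (169 − 4) = 0.00026 × 165 = 0.0429 W/m².

ΔF = 0.043 W/m²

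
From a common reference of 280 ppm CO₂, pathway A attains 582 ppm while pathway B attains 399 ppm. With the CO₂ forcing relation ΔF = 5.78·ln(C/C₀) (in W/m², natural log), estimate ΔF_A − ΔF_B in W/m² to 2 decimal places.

ΔF_A − ΔF_B = 2.18 W/m²

ΔF_A = 5.78 ln(582/280) = 5.78 × 0.73168 = 4.2291 W/m².
ΔF_B = 5.78 ln(399/280) = 5.78 × 0.35417 = 2.0471 W/m².
Difference: 4.2291 − 2.0471 = 2.1820 W/m².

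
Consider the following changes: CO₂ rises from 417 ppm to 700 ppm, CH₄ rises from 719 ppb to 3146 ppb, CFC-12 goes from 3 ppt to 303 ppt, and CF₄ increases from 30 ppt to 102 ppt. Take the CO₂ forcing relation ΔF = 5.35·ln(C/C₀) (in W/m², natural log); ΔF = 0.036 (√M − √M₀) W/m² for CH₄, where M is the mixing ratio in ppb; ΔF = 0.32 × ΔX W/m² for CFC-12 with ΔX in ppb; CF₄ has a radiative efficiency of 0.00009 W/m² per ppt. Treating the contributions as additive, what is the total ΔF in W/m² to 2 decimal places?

CO₂: 5.35 × ln(700/417) = 5.35 × ln(1.67866) = 5.35 × 0.51800 = 2.7713 W/m².
CH₄: 0.036 × (√3146 − √719) = 0.036 × (56.0892 − 26.8142) = 0.036 × 29.2750 = 1.0539 W/m².
CFC-12: Δ = 303 − 3 = 300 ppt = 0.300 ppb; ΔF = 0.32 × 0.300 = 0.0960 W/m².
CF₄: ΔF = 0.00009 × (102 − 30) = 0.00009 × 72 = 0.0065 W/m².
Total ΔF = 2.7713 + 1.0539 + 0.0960 + 0.0065 = 3.9277 W/m².

ΔF = 3.93 W/m²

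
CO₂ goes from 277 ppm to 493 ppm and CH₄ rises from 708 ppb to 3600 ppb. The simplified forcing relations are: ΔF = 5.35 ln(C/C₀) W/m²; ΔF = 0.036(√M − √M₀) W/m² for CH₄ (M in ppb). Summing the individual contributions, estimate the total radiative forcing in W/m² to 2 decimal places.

CO₂: 5.35 × ln(493/277) = 5.35 × ln(1.77978) = 5.35 × 0.57649 = 3.0842 W/m².
CH₄: 0.036 × (√3600 − √708) = 0.036 × (60.0000 − 26.6083) = 0.036 × 33.3917 = 1.2021 W/m².
Total ΔF = 3.0842 + 1.2021 = 4.2863 W/m².

ΔF = 4.29 W/m²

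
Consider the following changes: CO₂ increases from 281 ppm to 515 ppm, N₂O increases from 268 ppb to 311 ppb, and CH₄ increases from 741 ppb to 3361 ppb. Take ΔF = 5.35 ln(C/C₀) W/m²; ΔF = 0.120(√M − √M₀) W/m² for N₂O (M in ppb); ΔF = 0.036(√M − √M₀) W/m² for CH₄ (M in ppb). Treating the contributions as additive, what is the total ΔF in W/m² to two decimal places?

ΔF = 4.50 W/m²

CO₂: 5.35 × ln(515/281) = 5.35 × ln(1.83274) = 5.35 × 0.60581 = 3.2411 W/m².
N₂O: 0.120 × (√311 − √268) = 0.120 × (17.6352 − 16.3707) = 0.120 × 1.2645 = 0.1517 W/m².
CH₄: 0.036 × (√3361 − √741) = 0.036 × (57.9741 − 27.2213) = 0.036 × 30.7528 = 1.1071 W/m².
Total ΔF = 3.2411 + 0.1517 + 1.1071 = 4.4999 W/m².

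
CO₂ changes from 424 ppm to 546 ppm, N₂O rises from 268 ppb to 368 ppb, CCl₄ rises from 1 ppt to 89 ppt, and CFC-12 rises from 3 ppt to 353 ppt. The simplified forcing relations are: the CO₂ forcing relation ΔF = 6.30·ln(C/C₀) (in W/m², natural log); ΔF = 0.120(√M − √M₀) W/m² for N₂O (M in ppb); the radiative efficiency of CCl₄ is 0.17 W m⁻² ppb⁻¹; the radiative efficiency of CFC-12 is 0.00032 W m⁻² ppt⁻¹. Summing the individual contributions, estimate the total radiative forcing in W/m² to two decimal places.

CO₂: 6.30 × ln(546/424) = 6.30 × ln(1.28774) = 6.30 × 0.25289 = 1.5932 W/m².
N₂O: 0.120 × (√368 − √268) = 0.120 × (19.1833 − 16.3707) = 0.120 × 2.8126 = 0.3375 W/m².
CCl₄: Δ = 89 − 1 = 88 ppt = 0.088 ppb; ΔF = 0.17 × 0.088 = 0.0150 W/m².
CFC-12: ΔF = 0.00032 × (353 − 3) = 0.00032 × 350 = 0.1120 W/m².
Total ΔF = 1.5932 + 0.3375 + 0.0150 + 0.1120 = 2.0577 W/m².

ΔF = 2.06 W/m²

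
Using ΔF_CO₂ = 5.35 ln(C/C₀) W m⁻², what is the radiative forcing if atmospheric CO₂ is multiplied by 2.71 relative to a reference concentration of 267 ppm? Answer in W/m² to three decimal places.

ΔF = 5.334 W/m²

ΔF = 5.35 × ln(2.71) = 5.35 × 0.99695 = 5.3337 W/m².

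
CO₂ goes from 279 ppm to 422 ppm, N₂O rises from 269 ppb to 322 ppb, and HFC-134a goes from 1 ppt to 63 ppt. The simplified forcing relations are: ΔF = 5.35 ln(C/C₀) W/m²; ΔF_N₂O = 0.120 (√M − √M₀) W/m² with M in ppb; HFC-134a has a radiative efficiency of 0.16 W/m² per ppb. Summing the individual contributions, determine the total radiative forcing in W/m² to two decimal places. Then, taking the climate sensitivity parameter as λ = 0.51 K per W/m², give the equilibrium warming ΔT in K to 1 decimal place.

CO₂: 5.35 × ln(422/279) = 5.35 × ln(1.51254) = 5.35 × 0.41379 = 2.2138 W/m².
N₂O: 0.120 × (√322 − √269) = 0.120 × (17.9444 − 16.4012) = 0.120 × 1.5432 = 0.1852 W/m².
HFC-134a: Δ = 63 − 1 = 62 ppt = 0.062 ppb; ΔF = 0.16 × 0.062 = 0.0099 W/m².
Total ΔF = 2.2138 + 0.1852 + 0.0099 = 2.4089 W/m².
ΔT = λ ΔF = 0.51 × 2.41 = 1.2291 K.

ΔF = 2.41 W/m²; ΔT = 1.2 K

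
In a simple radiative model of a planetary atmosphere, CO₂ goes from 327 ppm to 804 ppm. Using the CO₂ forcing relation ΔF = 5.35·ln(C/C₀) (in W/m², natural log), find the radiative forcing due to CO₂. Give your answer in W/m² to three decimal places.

ΔF = 4.813 W/m²

CO₂: 5.35 × ln(804/327) = 5.35 × ln(2.45872) = 5.35 × 0.89964 = 4.8131 W/m².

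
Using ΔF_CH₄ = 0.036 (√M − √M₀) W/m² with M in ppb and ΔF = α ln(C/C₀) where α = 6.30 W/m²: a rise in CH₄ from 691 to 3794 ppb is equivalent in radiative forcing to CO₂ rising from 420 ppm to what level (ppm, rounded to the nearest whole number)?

C ≈ 514 ppm

CH₄ forcing: 0.036 × (√3794 − √691) = 0.036 × (61.5955 − 26.2869) = 0.036 × 35.3086 = 1.27111 W/m².
Set 6.30 ln(C/420) = 1.27111: ln(C/420) = 1.27111/6.30 = 0.20176, so C = 420 × e^0.20176 = 420 × 1.22355 = 513.89 ppm.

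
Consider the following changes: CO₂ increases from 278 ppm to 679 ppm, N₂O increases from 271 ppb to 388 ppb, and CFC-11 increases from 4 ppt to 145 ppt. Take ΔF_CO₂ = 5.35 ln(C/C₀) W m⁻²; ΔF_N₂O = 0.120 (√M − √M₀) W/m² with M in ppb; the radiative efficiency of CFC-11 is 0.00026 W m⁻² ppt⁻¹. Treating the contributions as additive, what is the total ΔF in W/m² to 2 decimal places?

ΔF = 5.20 W/m²

CO₂: 5.35 × ln(679/278) = 5.35 × ln(2.44245) = 5.35 × 0.89300 = 4.7776 W/m².
N₂O: 0.120 × (√388 − √271) = 0.120 × (19.6977 − 16.4621) = 0.120 × 3.2356 = 0.3883 W/m².
CFC-11: ΔF = 0.00026 × (145 − 4) = 0.00026 × 141 = 0.0367 W/m².
Total ΔF = 4.7776 + 0.3883 + 0.0367 = 5.2026 W/m².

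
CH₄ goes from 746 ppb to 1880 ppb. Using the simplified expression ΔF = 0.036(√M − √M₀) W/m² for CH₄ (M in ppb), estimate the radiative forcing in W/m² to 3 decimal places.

ΔF = 0.578 W/m²

CH₄: 0.036 × (√1880 − √746) = 0.036 × (43.3590 − 27.3130) = 0.036 × 16.0460 = 0.5777 W/m².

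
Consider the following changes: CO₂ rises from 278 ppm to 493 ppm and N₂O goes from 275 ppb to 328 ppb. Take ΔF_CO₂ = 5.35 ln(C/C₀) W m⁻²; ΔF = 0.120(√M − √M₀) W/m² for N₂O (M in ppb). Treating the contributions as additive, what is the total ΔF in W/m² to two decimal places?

ΔF = 3.25 W/m²

CO₂: 5.35 × ln(493/278) = 5.35 × ln(1.77338) = 5.35 × 0.57289 = 3.0650 W/m².
N₂O: 0.120 × (√328 − √275) = 0.120 × (18.1108 − 16.5831) = 0.120 × 1.5277 = 0.1833 W/m².
Total ΔF = 3.0650 + 0.1833 = 3.2483 W/m².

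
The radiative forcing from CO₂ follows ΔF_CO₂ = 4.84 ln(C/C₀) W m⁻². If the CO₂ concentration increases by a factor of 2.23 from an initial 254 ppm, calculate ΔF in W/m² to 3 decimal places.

ΔF = 4.84 × ln(2.23) = 4.84 × 0.80200 = 3.8817 W/m².

ΔF = 3.882 W/m²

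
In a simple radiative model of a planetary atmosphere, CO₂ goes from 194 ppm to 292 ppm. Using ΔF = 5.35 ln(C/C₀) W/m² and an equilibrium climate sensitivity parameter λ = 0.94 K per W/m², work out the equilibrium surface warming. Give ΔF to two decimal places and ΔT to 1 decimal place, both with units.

CO₂: 5.35 × ln(292/194) = 5.35 × ln(1.50515) = 5.35 × 0.40889 = 2.1876 W/m².
ΔT = λ ΔF = 0.94 × 2.19 = 2.0586 K.

ΔF = 2.19 W/m²; ΔT = 2.1 K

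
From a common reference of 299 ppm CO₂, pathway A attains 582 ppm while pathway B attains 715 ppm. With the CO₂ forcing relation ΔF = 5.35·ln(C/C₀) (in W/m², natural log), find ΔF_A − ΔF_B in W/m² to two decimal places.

ΔF_A = 5.35 ln(582/299) = 5.35 × 0.66603 = 3.5633 W/m².
ΔF_B = 5.35 ln(715/299) = 5.35 × 0.87184 = 4.6643 W/m².
Difference: 3.5633 − 4.6643 = -1.1010 W/m².

ΔF_A − ΔF_B = -1.10 W/m²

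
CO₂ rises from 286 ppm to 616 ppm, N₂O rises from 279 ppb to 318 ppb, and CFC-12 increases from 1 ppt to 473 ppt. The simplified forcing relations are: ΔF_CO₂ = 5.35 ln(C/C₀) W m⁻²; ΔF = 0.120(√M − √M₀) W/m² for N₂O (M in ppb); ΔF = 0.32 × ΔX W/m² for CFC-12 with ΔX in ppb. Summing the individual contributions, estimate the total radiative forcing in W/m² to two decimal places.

CO₂: 5.35 × ln(616/286) = 5.35 × ln(2.15385) = 5.35 × 0.76726 = 4.1048 W/m².
N₂O: 0.120 × (√318 − √279) = 0.120 × (17.8326 − 16.7033) = 0.120 × 1.1293 = 0.1355 W/m².
CFC-12: Δ = 473 − 1 = 472 ppt = 0.472 ppb; ΔF = 0.32 × 0.472 = 0.1510 W/m².
Total ΔF = 4.1048 + 0.1355 + 0.1510 = 4.3913 W/m².

ΔF = 4.39 W/m²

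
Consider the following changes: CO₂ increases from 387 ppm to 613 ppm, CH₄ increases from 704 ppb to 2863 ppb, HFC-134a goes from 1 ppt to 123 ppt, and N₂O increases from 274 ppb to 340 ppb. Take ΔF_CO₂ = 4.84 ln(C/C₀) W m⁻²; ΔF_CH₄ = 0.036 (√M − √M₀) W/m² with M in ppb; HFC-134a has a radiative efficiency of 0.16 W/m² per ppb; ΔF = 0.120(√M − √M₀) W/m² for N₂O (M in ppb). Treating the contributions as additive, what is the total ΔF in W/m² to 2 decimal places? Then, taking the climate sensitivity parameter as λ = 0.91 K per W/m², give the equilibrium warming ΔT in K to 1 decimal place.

ΔF = 3.44 W/m²; ΔT = 3.1 K

CO₂: 4.84 × ln(613/387) = 4.84 × ln(1.58398) = 4.84 × 0.45994 = 2.2261 W/m².
CH₄: 0.036 × (√2863 − √704) = 0.036 × (53.5070 − 26.5330) = 0.036 × 26.9740 = 0.9711 W/m².
HFC-134a: Δ = 123 − 1 = 122 ppt = 0.122 ppb; ΔF = 0.16 × 0.122 = 0.0195 W/m².
N₂O: 0.120 × (√340 − √274) = 0.120 × (18.4391 − 16.5529) = 0.120 × 1.8862 = 0.2263 W/m².
Total ΔF = 2.2261 + 0.9711 + 0.0195 + 0.2263 = 3.4430 W/m².
ΔT = λ ΔF = 0.91 × 3.44 = 3.1304 K.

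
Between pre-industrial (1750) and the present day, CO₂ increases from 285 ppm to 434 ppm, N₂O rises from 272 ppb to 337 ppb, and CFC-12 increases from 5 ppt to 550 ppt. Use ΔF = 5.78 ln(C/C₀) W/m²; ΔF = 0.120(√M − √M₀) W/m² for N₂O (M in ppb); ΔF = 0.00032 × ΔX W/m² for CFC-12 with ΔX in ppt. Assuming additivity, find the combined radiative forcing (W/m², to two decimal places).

ΔF = 2.83 W/m²

CO₂: 5.78 × ln(434/285) = 5.78 × ln(1.52281) = 5.78 × 0.42056 = 2.4308 W/m².
N₂O: 0.120 × (√337 − √272) = 0.120 × (18.3576 − 16.4924) = 0.120 × 1.8652 = 0.2238 W/m².
CFC-12: ΔF = 0.00032 × (550 − 5) = 0.00032 × 545 = 0.1744 W/m².
Total ΔF = 2.4308 + 0.2238 + 0.1744 = 2.8290 W/m².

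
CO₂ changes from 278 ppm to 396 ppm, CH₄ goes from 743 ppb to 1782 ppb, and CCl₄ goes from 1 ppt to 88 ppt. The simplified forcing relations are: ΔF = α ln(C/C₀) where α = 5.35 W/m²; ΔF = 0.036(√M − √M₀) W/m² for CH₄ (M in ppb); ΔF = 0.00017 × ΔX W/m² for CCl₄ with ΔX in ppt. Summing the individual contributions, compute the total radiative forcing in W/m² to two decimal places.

CO₂: 5.35 × ln(396/278) = 5.35 × ln(1.42446) = 5.35 × 0.35379 = 1.8928 W/m².
CH₄: 0.036 × (√1782 − √743) = 0.036 × (42.2137 − 27.2580) = 0.036 × 14.9557 = 0.5384 W/m².
CCl₄: ΔF = 0.00017 × (88 − 1) = 0.00017 × 87 = 0.0148 W/m².
Total ΔF = 1.8928 + 0.5384 + 0.0148 = 2.4460 W/m².

ΔF = 2.45 W/m²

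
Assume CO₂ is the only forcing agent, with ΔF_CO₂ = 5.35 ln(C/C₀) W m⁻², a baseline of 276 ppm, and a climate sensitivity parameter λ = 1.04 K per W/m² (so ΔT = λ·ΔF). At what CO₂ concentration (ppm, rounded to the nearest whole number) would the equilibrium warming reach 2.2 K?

Required forcing: ΔF = ΔT/λ = 2.2/1.04 = 2.1154 W/m².
Then ln(C/276) = ΔF/5.35 = 2.1154/5.35 = 0.39540.
So C = 276 × e^0.39540 = 276 × 1.48498 = 409.85 ppm.

C ≈ 410 ppm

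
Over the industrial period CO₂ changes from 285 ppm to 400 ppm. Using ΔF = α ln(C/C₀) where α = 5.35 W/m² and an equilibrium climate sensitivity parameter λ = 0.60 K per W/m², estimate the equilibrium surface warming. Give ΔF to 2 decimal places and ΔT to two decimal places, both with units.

ΔF = 1.81 W/m²; ΔT = 1.09 K

CO₂: 5.35 × ln(400/285) = 5.35 × ln(1.40351) = 5.35 × 0.33898 = 1.8135 W/m².
ΔT = λ ΔF = 0.60 × 1.81 = 1.0860 K.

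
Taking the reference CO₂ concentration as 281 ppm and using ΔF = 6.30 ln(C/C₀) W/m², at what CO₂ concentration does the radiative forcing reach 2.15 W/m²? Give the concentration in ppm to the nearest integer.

Set 6.30 ln(C/281) = 2.15, so ln(C/281) = 2.15/6.30 = 0.34127.
Then C/281 = e^0.34127 = 1.40673, giving C = 281 × 1.40673 = 395.29 ppm.

C ≈ 395 ppm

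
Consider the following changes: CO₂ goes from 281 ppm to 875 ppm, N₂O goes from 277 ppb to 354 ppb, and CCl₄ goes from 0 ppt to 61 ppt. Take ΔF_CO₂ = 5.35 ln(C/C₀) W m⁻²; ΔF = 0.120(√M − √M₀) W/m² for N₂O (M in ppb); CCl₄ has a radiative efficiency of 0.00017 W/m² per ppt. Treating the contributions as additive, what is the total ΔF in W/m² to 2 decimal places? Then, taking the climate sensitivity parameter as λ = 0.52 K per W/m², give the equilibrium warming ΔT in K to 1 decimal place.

CO₂: 5.35 × ln(875/281) = 5.35 × ln(3.11388) = 5.35 × 1.13587 = 6.0769 W/m².
N₂O: 0.120 × (√354 − √277) = 0.120 × (18.8149 − 16.6433) = 0.120 × 2.1716 = 0.2606 W/m².
CCl₄: ΔF = 0.00017 × (61 − 0) = 0.00017 × 61 = 0.0104 W/m².
Total ΔF = 6.0769 + 0.2606 + 0.0104 = 6.3479 W/m².
ΔT = λ ΔF = 0.52 × 6.35 = 3.3020 K.

ΔF = 6.35 W/m²; ΔT = 3.3 K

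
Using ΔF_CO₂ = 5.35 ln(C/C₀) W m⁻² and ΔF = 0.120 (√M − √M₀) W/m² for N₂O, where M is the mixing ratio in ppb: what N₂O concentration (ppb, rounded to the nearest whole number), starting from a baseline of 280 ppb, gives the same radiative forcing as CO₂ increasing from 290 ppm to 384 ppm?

CO₂ forcing: 5.35 × ln(384/290) = 5.35 × 0.280762 = 1.50208 W/m².
Set 0.120(√M − √280) = 1.50208: √M = 1.50208/0.120 + √280 = 12.5173 + 16.7332 = 29.2505.
M = (29.2505)² = 855.59 ppb.

M ≈ 856 ppb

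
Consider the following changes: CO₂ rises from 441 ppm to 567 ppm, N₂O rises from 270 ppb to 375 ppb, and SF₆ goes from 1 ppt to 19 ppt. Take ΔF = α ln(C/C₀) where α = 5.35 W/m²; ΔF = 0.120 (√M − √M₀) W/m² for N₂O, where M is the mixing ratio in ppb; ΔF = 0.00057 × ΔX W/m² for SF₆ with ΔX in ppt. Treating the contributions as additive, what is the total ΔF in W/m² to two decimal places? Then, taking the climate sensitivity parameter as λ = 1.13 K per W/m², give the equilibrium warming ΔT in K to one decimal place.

CO₂: 5.35 × ln(567/441) = 5.35 × ln(1.28571) = 5.35 × 0.25131 = 1.3445 W/m².
N₂O: 0.120 × (√375 − √270) = 0.120 × (19.3649 − 16.4317) = 0.120 × 2.9332 = 0.3520 W/m².
SF₆: ΔF = 0.00057 × (19 − 1) = 0.00057 × 18 = 0.0103 W/m².
Total ΔF = 1.3445 + 0.3520 + 0.0103 = 1.7068 W/m².
ΔT = λ ΔF = 1.13 × 1.71 = 1.9323 K.

ΔF = 1.71 W/m²; ΔT = 1.9 K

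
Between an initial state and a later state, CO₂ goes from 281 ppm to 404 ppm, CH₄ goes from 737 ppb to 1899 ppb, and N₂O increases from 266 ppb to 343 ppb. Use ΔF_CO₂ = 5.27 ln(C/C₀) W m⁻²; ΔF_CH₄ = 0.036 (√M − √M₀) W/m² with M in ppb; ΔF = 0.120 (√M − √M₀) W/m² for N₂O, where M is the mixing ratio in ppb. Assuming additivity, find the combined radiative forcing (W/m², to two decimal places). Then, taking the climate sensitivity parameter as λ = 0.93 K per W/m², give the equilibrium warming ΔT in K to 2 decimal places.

CO₂: 5.27 × ln(404/281) = 5.27 × ln(1.43772) = 5.27 × 0.36306 = 1.9133 W/m².
CH₄: 0.036 × (√1899 − √737) = 0.036 × (43.5775 − 27.1477) = 0.036 × 16.4298 = 0.5915 W/m².
N₂O: 0.120 × (√343 − √266) = 0.120 × (18.5203 − 16.3095) = 0.120 × 2.2108 = 0.2653 W/m².
Total ΔF = 1.9133 + 0.5915 + 0.2653 = 2.7701 W/m².
ΔT = λ ΔF = 0.93 × 2.77 = 2.5761 K.

ΔF = 2.77 W/m²; ΔT = 2.58 K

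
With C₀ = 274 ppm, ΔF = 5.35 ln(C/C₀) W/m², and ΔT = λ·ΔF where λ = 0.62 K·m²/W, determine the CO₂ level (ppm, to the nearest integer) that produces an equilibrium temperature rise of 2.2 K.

C ≈ 532 ppm

Required forcing: ΔF = ΔT/λ = 2.2/0.62 = 3.5484 W/m².
Then ln(C/274) = ΔF/5.35 = 3.5484/5.35 = 0.66325.
So C = 274 × e^0.66325 = 274 × 1.94109 = 531.86 ppm.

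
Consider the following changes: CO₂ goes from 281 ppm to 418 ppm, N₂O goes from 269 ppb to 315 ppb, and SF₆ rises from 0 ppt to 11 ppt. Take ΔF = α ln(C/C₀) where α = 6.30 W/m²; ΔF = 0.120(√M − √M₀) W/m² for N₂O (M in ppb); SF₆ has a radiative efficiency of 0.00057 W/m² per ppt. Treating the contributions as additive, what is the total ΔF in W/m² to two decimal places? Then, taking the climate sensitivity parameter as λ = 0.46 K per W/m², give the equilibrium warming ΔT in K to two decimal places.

CO₂: 6.30 × ln(418/281) = 6.30 × ln(1.48754) = 6.30 × 0.39712 = 2.5019 W/m².
N₂O: 0.120 × (√315 − √269) = 0.120 × (17.7482 − 16.4012) = 0.120 × 1.3470 = 0.1616 W/m².
SF₆: ΔF = 0.00057 × (11 − 0) = 0.00057 × 11 = 0.0063 W/m².
Total ΔF = 2.5019 + 0.1616 + 0.0063 = 2.6698 W/m².
ΔT = λ ΔF = 0.46 × 2.67 = 1.2282 K.

ΔF = 2.67 W/m²; ΔT = 1.23 K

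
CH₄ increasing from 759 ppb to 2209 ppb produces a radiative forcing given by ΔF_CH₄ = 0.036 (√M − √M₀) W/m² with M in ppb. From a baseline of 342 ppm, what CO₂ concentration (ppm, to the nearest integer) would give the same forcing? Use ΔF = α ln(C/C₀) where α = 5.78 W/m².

CH₄ forcing: 0.036 × (√2209 − √759) = 0.036 × (47.0000 − 27.5500) = 0.036 × 19.4500 = 0.70020 W/m².
Set 5.78 ln(C/342) = 0.70020: ln(C/342) = 0.70020/5.78 = 0.12114, so C = 342 × e^0.12114 = 342 × 1.12878 = 386.04 ppm.

C ≈ 386 ppm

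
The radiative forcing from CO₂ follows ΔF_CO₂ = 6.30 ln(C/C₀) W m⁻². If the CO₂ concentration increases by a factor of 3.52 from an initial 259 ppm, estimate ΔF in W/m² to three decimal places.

Because the forcing depends only on the ratio C/C₀, the initial concentration does not enter.
ΔF = 6.30 × ln(3.52) = 6.30 × 1.25846 = 7.9283 W/m².

ΔF = 7.928 W/m²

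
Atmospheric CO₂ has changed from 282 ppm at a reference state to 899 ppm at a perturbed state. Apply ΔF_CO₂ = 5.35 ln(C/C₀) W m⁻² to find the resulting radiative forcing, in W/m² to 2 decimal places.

ΔF = 6.20 W/m²

CO₂: 5.35 × ln(899/282) = 5.35 × ln(3.18794) = 5.35 × 1.15937 = 6.2026 W/m².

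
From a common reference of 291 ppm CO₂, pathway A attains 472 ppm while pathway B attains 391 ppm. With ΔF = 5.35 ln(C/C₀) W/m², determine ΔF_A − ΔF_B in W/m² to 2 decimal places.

ΔF_A − ΔF_B = 1.01 W/m²

ΔF_A = 5.35 ln(472/291) = 5.35 × 0.48366 = 2.5876 W/m².
ΔF_B = 5.35 ln(391/291) = 5.35 × 0.29538 = 1.5803 W/m².
Difference: 2.5876 − 1.5803 = 1.0073 W/m².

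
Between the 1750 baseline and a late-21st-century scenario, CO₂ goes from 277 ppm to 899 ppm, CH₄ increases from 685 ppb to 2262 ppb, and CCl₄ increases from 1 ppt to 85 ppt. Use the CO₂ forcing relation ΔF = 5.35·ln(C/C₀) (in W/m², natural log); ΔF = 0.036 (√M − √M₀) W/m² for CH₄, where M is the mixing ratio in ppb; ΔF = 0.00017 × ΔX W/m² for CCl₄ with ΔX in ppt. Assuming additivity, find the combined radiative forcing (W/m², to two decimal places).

CO₂: 5.35 × ln(899/277) = 5.35 × ln(3.24549) = 5.35 × 1.17727 = 6.2984 W/m².
CH₄: 0.036 × (√2262 − √685) = 0.036 × (47.5605 − 26.1725) = 0.036 × 21.3880 = 0.7700 W/m².
CCl₄: ΔF = 0.00017 × (85 − 1) = 0.00017 × 84 = 0.0143 W/m².
Total ΔF = 6.2984 + 0.7700 + 0.0143 = 7.0827 W/m².

ΔF = 7.08 W/m²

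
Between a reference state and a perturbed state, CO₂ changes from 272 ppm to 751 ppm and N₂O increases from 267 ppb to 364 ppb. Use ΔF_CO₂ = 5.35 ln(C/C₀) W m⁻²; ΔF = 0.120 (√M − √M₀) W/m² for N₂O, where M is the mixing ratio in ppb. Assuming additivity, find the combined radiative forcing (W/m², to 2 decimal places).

CO₂: 5.35 × ln(751/272) = 5.35 × ln(2.76103) = 5.35 × 1.01560 = 5.4335 W/m².
N₂O: 0.120 × (√364 − √267) = 0.120 × (19.0788 − 16.3401) = 0.120 × 2.7387 = 0.3286 W/m².
Total ΔF = 5.4335 + 0.3286 = 5.7621 W/m².

ΔF = 5.76 W/m²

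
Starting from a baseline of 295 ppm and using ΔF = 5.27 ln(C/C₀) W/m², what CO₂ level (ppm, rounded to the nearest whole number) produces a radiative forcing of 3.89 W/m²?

C ≈ 617 ppm

Set 5.27 ln(C/295) = 3.89, so ln(C/295) = 3.89/5.27 = 0.73814.
Then C/295 = e^0.73814 = 2.09204, giving C = 295 × 2.09204 = 617.15 ppm.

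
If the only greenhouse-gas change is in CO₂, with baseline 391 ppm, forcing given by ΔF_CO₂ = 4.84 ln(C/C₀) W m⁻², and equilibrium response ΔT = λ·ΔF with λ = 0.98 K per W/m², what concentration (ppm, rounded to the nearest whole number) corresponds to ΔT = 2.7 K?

Required forcing: ΔF = ΔT/λ = 2.7/0.98 = 2.7551 W/m².
Then ln(C/391) = ΔF/4.84 = 2.7551/4.84 = 0.56924.
So C = 391 × e^0.56924 = 391 × 1.76692 = 690.87 ppm.

C ≈ 691 ppm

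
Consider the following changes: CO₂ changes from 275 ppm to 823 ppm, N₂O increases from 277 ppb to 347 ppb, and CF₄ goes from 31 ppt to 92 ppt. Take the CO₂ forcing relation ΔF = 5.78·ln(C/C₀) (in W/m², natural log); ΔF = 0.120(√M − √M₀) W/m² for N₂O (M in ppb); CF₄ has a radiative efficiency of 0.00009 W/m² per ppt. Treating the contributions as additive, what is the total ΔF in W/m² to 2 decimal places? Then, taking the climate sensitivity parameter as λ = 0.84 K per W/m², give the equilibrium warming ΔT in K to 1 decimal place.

ΔF = 6.58 W/m²; ΔT = 5.5 K

CO₂: 5.78 × ln(823/275) = 5.78 × ln(2.99273) = 5.78 × 1.09619 = 6.3360 W/m².
N₂O: 0.120 × (√347 − √277) = 0.120 × (18.6279 − 16.6433) = 0.120 × 1.9846 = 0.2382 W/m².
CF₄: ΔF = 0.00009 × (92 − 31) = 0.00009 × 61 = 0.0055 W/m².
Total ΔF = 6.3360 + 0.2382 + 0.0055 = 6.5797 W/m².
ΔT = λ ΔF = 0.84 × 6.58 = 5.5272 K.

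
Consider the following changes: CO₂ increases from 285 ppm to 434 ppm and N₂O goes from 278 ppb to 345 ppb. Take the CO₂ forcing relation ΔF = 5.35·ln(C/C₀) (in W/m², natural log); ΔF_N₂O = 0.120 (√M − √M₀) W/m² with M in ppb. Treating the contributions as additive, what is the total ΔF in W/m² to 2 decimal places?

CO₂: 5.35 × ln(434/285) = 5.35 × ln(1.52281) = 5.35 × 0.42056 = 2.2500 W/m².
N₂O: 0.120 × (√345 − √278) = 0.120 × (18.5742 − 16.6733) = 0.120 × 1.9009 = 0.2281 W/m².
Total ΔF = 2.2500 + 0.2281 = 2.4781 W/m².

ΔF = 2.48 W/m²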